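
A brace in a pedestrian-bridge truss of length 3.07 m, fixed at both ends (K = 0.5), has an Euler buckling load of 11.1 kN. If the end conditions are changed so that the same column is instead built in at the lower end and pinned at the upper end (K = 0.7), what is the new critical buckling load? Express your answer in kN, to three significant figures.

P_cr ≈ 5.66 kN

P_cr ∝ 1/K², so P_cr,new = P_cr,old × (K_old/K_new)² = 11.1 × (0.5/0.7)²
= 11.1 × 0.5102 = 5.66 kN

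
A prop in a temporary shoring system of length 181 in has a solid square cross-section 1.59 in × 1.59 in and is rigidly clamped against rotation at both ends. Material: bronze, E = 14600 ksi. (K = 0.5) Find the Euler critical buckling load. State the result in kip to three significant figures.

P_cr ≈ 9.37 kip

I = a⁴/12 = 1.59⁴/12 = 0.5326 in⁴
Effective length L_e = K·L = 0.5 × 181 = 90.50 in
P_cr = π²EI / L_e² = π² × 14600×10³ × 0.5326 / 90.50² = 9.370×10^3 lb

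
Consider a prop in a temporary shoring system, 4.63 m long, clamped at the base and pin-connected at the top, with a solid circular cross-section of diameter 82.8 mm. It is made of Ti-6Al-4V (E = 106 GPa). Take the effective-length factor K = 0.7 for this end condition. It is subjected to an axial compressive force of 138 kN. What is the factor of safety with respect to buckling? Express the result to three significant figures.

n ≈ 1.67

I = πd⁴/64 = π×82.8⁴/64 = 2.307×10^6 mm⁴
I = 2.307×10^6 mm⁴ = 2.307×10^-6 m⁴
Effective length L_e = K·L = 0.7 × 4.63 = 3.241 m
P_cr = π²EI / L_e² = π² × 106×10⁹ × 2.307×10^-6 / 3.241² = 2.298×10^5 N
Factor of safety n = P_cr / P = 229.79 / 138 = 1.67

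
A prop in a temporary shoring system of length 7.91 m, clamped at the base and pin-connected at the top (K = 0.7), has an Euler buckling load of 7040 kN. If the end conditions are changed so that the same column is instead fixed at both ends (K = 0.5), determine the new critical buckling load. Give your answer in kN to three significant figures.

P_cr ∝ 1/K², so P_cr,new = P_cr,old × (K_old/K_new)² = 7040 × (0.7/0.5)²
= 7040 × 1.960 = 13800 kN

P_cr ≈ 13800 kN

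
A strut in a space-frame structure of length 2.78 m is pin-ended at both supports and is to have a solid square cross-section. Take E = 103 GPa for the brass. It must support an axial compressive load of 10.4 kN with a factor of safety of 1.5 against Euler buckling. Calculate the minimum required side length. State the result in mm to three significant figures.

a ≈ 34.5 mm

Required P_cr = n·P = 1.5 × 10.4 = 15.60 kN
L_e = K·L = 1 × 2.78 = 2.780 m
Required I = P_cr·L_e²/(π²E) = 1.560×10^4 × 2.780² / (π² × 1.03×10^11) = 1.186×10^-7 m⁴
I_req = 1.186×10^5 mm⁴
Solid square: I = a⁴/12  ⇒  a = (12I)^(1/4) = (12×1.186×10^5)^(1/4) = 34.5 mm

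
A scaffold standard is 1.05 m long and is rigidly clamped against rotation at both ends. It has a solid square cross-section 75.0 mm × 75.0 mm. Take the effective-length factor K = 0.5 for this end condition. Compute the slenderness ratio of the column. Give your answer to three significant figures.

λ ≈ 24.2

I = a⁴/12 = 75.0⁴/12 = 2.637×10^6 mm⁴
A = 5.625×10^3 mm²;  r_min = √(I/A) = √(2.637×10^6/5.625×10^3) = 21.65 mm
L_e = K·L = 0.5 × 1.05 m = 0.5250 m = 525.00 mm
λ = L_e / r_min = 525.00 / 21.65 = 24.2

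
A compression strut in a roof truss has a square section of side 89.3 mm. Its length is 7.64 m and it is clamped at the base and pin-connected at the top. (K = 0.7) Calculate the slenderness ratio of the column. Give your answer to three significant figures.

For a square r = a/√12 = 89.3/√12 = 25.78 mm
L_e = K·L = 0.7 × 7.64 m = 5.348 m = 5348.0 mm
λ = L_e / r_min = 5348.0 / 25.78 = 207

λ ≈ 207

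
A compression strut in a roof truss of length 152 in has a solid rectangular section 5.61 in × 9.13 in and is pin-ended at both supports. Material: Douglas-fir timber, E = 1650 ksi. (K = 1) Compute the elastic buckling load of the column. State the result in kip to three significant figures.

Buckling occurs about the weak axis: I_min = h·b³/12 with b = 5.61 in (the shorter side).
I_min = 9.13×5.61³/12 = 134.3 in⁴
Effective length L_e = K·L = 1 × 152 = 152.0 in
P_cr = π²EI / L_e² = π² × 1650×10³ × 134.3 / 152.0² = 9.468×10^4 lb

P_cr ≈ 94.7 kip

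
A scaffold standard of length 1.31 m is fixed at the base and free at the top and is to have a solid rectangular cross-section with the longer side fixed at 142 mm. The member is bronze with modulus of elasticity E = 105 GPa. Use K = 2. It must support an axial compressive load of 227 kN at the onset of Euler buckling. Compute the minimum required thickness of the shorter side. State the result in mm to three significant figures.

L_e = K·L = 2 × 1.31 = 2.620 m
Required I = P_cr·L_e²/(π²E) = 2.270×10^5 × 2.620² / (π² × 1.05×10^11) = 1.504×10^-6 m⁴
I_req = 1.504×10^6 mm⁴
Rectangle, weak axis: I_min = h·b³/12 with h = 142 mm fixed  ⇒  b = (12I/h)^(1/3) = 50.3 mm

b ≈ 50.3 mm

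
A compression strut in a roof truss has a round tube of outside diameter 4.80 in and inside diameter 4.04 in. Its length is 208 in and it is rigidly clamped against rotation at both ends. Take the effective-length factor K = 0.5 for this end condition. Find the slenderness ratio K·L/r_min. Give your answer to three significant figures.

d_o = 4.80 in, d_i = 4.04 in
I = π(d_o⁴ − d_i⁴)/64 = π(4.80⁴ − 4.040⁴)/64 = 12.98 in⁴
A = 5.277 in²;  r_min = √(I/A) = √(12.98/5.277) = 1.568 in
L_e = K·L = 0.5 × 208 = 104.0 in
λ = L_e / r_min = 104.00 / 1.568 = 66.3

λ ≈ 66.3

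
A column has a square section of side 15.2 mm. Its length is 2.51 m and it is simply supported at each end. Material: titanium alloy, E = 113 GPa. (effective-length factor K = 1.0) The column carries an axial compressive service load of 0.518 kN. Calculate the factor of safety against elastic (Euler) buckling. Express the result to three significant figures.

I = a⁴/12 = 15.2⁴/12 = 4.448×10^3 mm⁴
I = 4.448×10^3 mm⁴ = 4.448×10^-9 m⁴
Effective length L_e = K·L = 1 × 2.51 = 2.510 m
P_cr = π²EI / L_e² = π² × 113×10⁹ × 4.448×10^-9 / 2.510² = 787.5 N
Factor of safety n = P_cr / P = 0.78745 / 0.518 = 1.52

n ≈ 1.52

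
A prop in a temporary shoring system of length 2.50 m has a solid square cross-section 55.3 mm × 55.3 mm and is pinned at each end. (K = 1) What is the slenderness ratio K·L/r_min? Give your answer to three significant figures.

For a square r = a/√12 = 55.3/√12 = 15.96 mm
L_e = K·L = 1 × 2.50 m = 2.500 m = 2500.0 mm
λ = L_e / r_min = 2500.0 / 15.96 = 157

λ ≈ 157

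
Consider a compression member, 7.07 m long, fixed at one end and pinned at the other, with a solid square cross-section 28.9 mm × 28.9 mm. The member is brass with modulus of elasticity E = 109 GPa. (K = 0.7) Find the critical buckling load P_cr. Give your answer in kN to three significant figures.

I = a⁴/12 = 28.9⁴/12 = 5.813×10^4 mm⁴
I = 5.813×10^4 mm⁴ = 5.813×10^-8 m⁴
Effective length L_e = K·L = 0.7 × 7.07 = 4.949 m
P_cr = π²EI / L_e² = π² × 109×10⁹ × 5.813×10^-8 / 4.949² = 2.553×10^3 N

P_cr ≈ 2.55 kN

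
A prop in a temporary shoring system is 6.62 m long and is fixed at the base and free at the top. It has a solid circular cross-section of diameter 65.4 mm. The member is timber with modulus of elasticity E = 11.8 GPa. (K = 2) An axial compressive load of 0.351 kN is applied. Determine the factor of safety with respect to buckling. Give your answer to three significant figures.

I = πd⁴/64 = π×65.4⁴/64 = 8.980×10^5 mm⁴
I = 8.980×10^5 mm⁴ = 8.980×10^-7 m⁴
Effective length L_e = K·L = 2 × 6.62 = 13.24 m
P_cr = π²EI / L_e² = π² × 11.8×10⁹ × 8.980×10^-7 / 13.24² = 596.6 N
Factor of safety n = P_cr / P = 0.59660 / 0.351 = 1.70

n ≈ 1.70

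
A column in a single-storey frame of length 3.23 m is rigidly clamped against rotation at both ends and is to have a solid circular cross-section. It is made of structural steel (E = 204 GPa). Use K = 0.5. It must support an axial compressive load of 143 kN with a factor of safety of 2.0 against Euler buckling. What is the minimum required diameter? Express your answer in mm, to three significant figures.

d ≈ 52.4 mm

Required P_cr = n·P = 2.0 × 143 = 286.0 kN
L_e = K·L = 0.5 × 3.23 = 1.615 m
Required I = P_cr·L_e²/(π²E) = 2.860×10^5 × 1.615² / (π² × 2.04×10^11) = 3.705×10^-7 m⁴
I_req = 3.705×10^5 mm⁴
Solid circle: I = πd⁴/64  ⇒  d = (64I/π)^(1/4) = (64×3.705×10^5/π)^(1/4) = 52.4 mm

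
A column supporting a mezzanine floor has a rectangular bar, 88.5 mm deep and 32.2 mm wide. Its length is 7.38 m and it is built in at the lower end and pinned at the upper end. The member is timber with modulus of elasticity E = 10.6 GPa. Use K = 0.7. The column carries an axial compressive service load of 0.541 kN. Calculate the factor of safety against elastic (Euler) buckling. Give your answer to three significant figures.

n ≈ 1.78

Buckling occurs about the weak axis: I_min = h·b³/12 with b = 32.2 mm (the shorter side).
I_min = 88.5×32.2³/12 = 2.462×10^5 mm⁴
I = 2.462×10^5 mm⁴ = 2.462×10^-7 m⁴
Effective length L_e = K·L = 0.7 × 7.38 = 5.166 m
P_cr = π²EI / L_e² = π² × 10.6×10⁹ × 2.462×10^-7 / 5.166² = 965.2 N
Factor of safety n = P_cr / P = 0.96522 / 0.541 = 1.78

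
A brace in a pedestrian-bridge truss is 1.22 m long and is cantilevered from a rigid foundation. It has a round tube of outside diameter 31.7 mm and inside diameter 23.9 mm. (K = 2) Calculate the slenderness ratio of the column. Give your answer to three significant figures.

d_o = 31.7 mm, d_i = 23.9 mm
I = π(d_o⁴ − d_i⁴)/64 = π(31.7⁴ − 23.90⁴)/64 = 3.355×10^4 mm⁴
A = 340.6 mm²;  r_min = √(I/A) = √(3.355×10^4/340.6) = 9.925 mm
L_e = K·L = 2 × 1.22 m = 2.440 m = 2440.0 mm
λ = L_e / r_min = 2440.0 / 9.925 = 246

λ ≈ 246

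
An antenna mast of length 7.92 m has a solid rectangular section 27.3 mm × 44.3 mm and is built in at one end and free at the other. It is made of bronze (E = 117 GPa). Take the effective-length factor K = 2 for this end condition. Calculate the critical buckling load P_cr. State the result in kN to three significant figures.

Buckling occurs about the weak axis: I_min = h·b³/12 with b = 27.3 mm (the shorter side).
I_min = 44.3×27.3³/12 = 7.511×10^4 mm⁴
I = 7.511×10^4 mm⁴ = 7.511×10^-8 m⁴
Effective length L_e = K·L = 2 × 7.92 = 15.84 m
P_cr = π²EI / L_e² = π² × 117×10⁹ × 7.511×10^-8 / 15.84² = 345.7 N

P_cr ≈ 0.346 kN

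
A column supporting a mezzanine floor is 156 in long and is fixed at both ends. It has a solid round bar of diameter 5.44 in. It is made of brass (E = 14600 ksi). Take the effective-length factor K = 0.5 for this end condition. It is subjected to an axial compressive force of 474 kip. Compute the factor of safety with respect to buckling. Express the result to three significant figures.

n ≈ 2.15

I = πd⁴/64 = π×5.44⁴/64 = 42.99 in⁴
Effective length L_e = K·L = 0.5 × 156 = 78.00 in
P_cr = π²EI / L_e² = π² × 14600×10³ × 42.99 / 78.00² = 1.018×10^6 lb
Factor of safety n = P_cr / P = 1018.2 / 474 = 2.15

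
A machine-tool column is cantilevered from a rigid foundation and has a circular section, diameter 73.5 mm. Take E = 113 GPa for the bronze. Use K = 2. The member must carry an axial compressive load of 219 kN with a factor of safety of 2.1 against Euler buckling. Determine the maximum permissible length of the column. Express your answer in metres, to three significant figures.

L_max ≈ 0.932 m

I = πd⁴/64 = π×73.5⁴/64 = 1.433×10^6 mm⁴
I = 1.433×10^-6 m⁴
Required critical load P_cr = n·P = 2.1 × 219 = 459.9 kN = 4.599×10^5 N
From P_cr = π²EI/(K·L)²:  L = (1/K)·√(π²EI/P_cr) = (1/2)·√(π²×1.13×10^11×1.433×10^-6/4.599×10^5)
L = 0.932 m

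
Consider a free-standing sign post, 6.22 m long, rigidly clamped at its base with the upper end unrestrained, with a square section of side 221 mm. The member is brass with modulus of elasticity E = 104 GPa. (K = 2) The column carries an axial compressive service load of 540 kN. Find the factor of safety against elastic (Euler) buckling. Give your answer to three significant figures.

I = a⁴/12 = 221⁴/12 = 1.988×10^8 mm⁴
I = 1.988×10^8 mm⁴ = 1.988×10^-4 m⁴
Effective length L_e = K·L = 2 × 6.22 = 12.44 m
P_cr = π²EI / L_e² = π² × 104×10⁹ × 1.988×10^-4 / 12.44² = 1.319×10^6 N
Factor of safety n = P_cr / P = 1318.5 / 540 = 2.44

n ≈ 2.44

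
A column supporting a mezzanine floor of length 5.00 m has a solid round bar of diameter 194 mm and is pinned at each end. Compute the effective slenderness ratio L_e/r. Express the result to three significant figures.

λ ≈ 103

For a solid circle r = d/4 = 194/4 = 48.50 mm
L_e = K·L = 1 × 5.00 m = 5.000 m = 5000.0 mm
λ = L_e / r_min = 5000.0 / 48.50 = 103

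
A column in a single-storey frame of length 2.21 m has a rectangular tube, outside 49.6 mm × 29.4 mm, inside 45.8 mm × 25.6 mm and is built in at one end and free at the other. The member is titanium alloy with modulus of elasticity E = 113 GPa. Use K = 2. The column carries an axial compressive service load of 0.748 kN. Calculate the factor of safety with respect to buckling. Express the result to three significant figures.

n ≈ 3.13

Weak-axis I_min = (h_o·b_o³ − h_i·b_i³)/12 with b_o = 29.4, b_i = 25.60 mm (shorter outer/inner sides).
I_min = (49.6×29.4³ − 45.80×25.60³)/12 = 4.100×10^4 mm⁴
I = 4.100×10^4 mm⁴ = 4.100×10^-8 m⁴
Effective length L_e = K·L = 2 × 2.21 = 4.420 m
P_cr = π²EI / L_e² = π² × 113×10⁹ × 4.100×10^-8 / 4.420² = 2.341×10^3 N
Factor of safety n = P_cr / P = 2.3408 / 0.748 = 3.13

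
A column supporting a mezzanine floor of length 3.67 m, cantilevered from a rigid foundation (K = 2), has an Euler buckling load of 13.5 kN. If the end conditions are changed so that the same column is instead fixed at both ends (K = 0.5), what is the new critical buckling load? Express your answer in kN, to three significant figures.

P_cr ∝ 1/K², so P_cr,new = P_cr,old × (K_old/K_new)² = 13.5 × (2/0.5)²
= 13.5 × 16.00 = 216 kN

P_cr ≈ 216 kN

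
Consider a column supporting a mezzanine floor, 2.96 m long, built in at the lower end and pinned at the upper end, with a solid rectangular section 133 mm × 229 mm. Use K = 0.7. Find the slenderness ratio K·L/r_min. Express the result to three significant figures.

Buckling occurs about the weak axis: I_min = h·b³/12 with b = 133 mm (the shorter side).
I_min = 229×133³/12 = 4.490×10^7 mm⁴
A = 3.046×10^4 mm²;  r_min = √(I/A) = √(4.490×10^7/3.046×10^4) = 38.39 mm
L_e = K·L = 0.7 × 2.96 m = 2.072 m = 2072.0 mm
λ = L_e / r_min = 2072.0 / 38.39 = 54.0

λ ≈ 54.0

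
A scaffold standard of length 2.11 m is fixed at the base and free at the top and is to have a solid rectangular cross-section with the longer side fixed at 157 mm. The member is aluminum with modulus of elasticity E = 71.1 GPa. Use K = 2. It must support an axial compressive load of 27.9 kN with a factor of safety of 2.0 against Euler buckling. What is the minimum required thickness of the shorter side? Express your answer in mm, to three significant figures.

b ≈ 47.7 mm

Required P_cr = n·P = 2.0 × 27.9 = 55.80 kN
L_e = K·L = 2 × 2.11 = 4.220 m
Required I = P_cr·L_e²/(π²E) = 5.580×10^4 × 4.220² / (π² × 7.11×10^10) = 1.416×10^-6 m⁴
I_req = 1.416×10^6 mm⁴
Rectangle, weak axis: I_min = h·b³/12 with h = 157 mm fixed  ⇒  b = (12I/h)^(1/3) = 47.7 mm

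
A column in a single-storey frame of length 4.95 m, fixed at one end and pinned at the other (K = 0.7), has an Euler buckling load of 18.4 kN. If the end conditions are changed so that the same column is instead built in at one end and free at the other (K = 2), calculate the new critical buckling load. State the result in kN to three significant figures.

P_cr ≈ 2.25 kN

P_cr ∝ 1/K², so P_cr,new = P_cr,old × (K_old/K_new)² = 18.4 × (0.7/2)²
= 18.4 × 0.1225 = 2.25 kN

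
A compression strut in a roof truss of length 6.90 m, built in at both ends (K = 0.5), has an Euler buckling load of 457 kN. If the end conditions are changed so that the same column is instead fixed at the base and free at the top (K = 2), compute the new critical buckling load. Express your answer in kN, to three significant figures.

P_cr ∝ 1/K², so P_cr,new = P_cr,old × (K_old/K_new)² = 457 × (0.5/2)²
= 457 × 0.06250 = 28.6 kN

P_cr ≈ 28.6 kN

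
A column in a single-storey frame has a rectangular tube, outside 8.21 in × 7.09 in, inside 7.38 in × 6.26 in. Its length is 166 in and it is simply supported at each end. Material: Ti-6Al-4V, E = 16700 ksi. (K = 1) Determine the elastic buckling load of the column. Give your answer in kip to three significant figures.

P_cr ≈ 556 kip

Weak-axis I_min = (h_o·b_o³ − h_i·b_i³)/12 with b_o = 7.09, b_i = 6.260 in (shorter outer/inner sides).
I_min = (8.21×7.09³ − 7.380×6.260³)/12 = 92.97 in⁴
Effective length L_e = K·L = 1 × 166 = 166.0 in
P_cr = π²EI / L_e² = π² × 16700×10³ × 92.97 / 166.0² = 5.561×10^5 lb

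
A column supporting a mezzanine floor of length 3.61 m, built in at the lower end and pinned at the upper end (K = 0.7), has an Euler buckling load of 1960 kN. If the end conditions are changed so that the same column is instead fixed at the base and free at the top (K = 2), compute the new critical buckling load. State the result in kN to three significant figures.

P_cr ∝ 1/K², so P_cr,new = P_cr,old × (K_old/K_new)² = 1960 × (0.7/2)²
= 1960 × 0.1225 = 240 kN

P_cr ≈ 240 kN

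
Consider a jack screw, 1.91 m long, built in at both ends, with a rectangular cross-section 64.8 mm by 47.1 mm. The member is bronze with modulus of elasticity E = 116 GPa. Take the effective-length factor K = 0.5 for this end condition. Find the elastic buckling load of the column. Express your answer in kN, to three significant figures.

P_cr ≈ 708 kN

Buckling occurs about the weak axis: I_min = h·b³/12 with b = 47.1 mm (the shorter side).
I_min = 64.8×47.1³/12 = 5.642×10^5 mm⁴
I = 5.642×10^5 mm⁴ = 5.642×10^-7 m⁴
Effective length L_e = K·L = 0.5 × 1.91 = 0.9550 m
P_cr = π²EI / L_e² = π² × 116×10⁹ × 5.642×10^-7 / 0.9550² = 7.083×10^5 N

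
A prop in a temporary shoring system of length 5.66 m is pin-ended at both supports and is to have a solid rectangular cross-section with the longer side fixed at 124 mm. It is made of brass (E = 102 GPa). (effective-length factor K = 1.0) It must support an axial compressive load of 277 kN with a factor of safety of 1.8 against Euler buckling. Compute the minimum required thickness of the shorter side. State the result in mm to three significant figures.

b ≈ 115 mm

Required P_cr = n·P = 1.8 × 277 = 498.6 kN
L_e = K·L = 1 × 5.66 = 5.660 m
Required I = P_cr·L_e²/(π²E) = 4.986×10^5 × 5.660² / (π² × 1.02×10^11) = 1.587×10^-5 m⁴
I_req = 1.587×10^7 mm⁴
Rectangle, weak axis: I_min = h·b³/12 with h = 124 mm fixed  ⇒  b = (12I/h)^(1/3) = 115 mm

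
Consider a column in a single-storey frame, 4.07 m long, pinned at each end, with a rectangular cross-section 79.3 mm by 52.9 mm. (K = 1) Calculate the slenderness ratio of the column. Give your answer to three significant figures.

For a rectangle r_min = b/√12 = 52.9/√12 = 15.27 mm
L_e = K·L = 1 × 4.07 m = 4.070 m = 4070.0 mm
λ = L_e / r_min = 4070.0 / 15.27 = 267

λ ≈ 267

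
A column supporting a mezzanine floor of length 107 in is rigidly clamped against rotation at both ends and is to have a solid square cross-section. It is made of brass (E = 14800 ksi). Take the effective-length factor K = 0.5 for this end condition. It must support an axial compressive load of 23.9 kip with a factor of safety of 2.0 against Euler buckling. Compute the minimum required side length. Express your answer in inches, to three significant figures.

Required P_cr = n·P = 2.0 × 23.9 = 47.80 kip
L_e = K·L = 0.5 × 107 = 53.50 in
Required I = P_cr·L_e²/(π²E) = 4.780×10^4 × 53.50² / (π² × 1.48×10^7) = 0.9366 in⁴
Solid square: I = a⁴/12  ⇒  a = (12I)^(1/4) = (12×0.9366)^(1/4) = 1.83 in

a ≈ 1.83 in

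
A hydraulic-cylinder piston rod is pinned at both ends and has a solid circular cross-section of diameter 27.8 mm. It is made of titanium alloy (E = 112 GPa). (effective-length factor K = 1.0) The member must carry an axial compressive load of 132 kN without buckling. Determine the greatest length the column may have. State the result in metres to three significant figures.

L_max ≈ 0.496 m

I = πd⁴/64 = π×27.8⁴/64 = 2.932×10^4 mm⁴
I = 2.932×10^-8 m⁴
At the buckling limit P_cr = P = 1.320×10^5 N
From P_cr = π²EI/(K·L)²:  L = (1/K)·√(π²EI/P_cr) = (1/1)·√(π²×1.12×10^11×2.932×10^-8/1.320×10^5)
L = 0.496 m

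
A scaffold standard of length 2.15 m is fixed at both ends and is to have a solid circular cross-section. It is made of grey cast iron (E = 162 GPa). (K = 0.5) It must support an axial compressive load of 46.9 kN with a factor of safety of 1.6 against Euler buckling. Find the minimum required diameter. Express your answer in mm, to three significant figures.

Required P_cr = n·P = 1.6 × 46.9 = 75.04 kN
L_e = K·L = 0.5 × 2.15 = 1.075 m
Required I = P_cr·L_e²/(π²E) = 7.504×10^4 × 1.075² / (π² × 1.62×10^11) = 5.424×10^-8 m⁴
I_req = 5.424×10^4 mm⁴
Solid circle: I = πd⁴/64  ⇒  d = (64I/π)^(1/4) = (64×5.424×10^4/π)^(1/4) = 32.4 mm

d ≈ 32.4 mm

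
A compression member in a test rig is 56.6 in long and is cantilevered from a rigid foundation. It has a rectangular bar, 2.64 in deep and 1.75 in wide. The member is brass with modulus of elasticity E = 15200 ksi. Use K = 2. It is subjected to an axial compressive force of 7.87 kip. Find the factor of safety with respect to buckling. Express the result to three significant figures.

Buckling occurs about the weak axis: I_min = h·b³/12 with b = 1.75 in (the shorter side).
I_min = 2.64×1.75³/12 = 1.179 in⁴
Effective length L_e = K·L = 2 × 56.6 = 113.2 in
P_cr = π²EI / L_e² = π² × 15200×10³ × 1.179 / 113.2² = 1.380×10^4 lb
Factor of safety n = P_cr / P = 13.803 / 7.87 = 1.75

n ≈ 1.75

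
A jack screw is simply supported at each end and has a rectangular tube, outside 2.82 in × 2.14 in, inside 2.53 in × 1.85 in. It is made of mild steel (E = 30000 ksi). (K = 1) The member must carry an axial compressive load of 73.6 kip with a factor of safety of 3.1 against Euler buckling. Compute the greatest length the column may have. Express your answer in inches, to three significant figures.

L_max ≈ 35.4 in

Weak-axis I_min = (h_o·b_o³ − h_i·b_i³)/12 with b_o = 2.14, b_i = 1.850 in (shorter outer/inner sides).
I_min = (2.82×2.14³ − 2.530×1.850³)/12 = 0.9682 in⁴
Required critical load P_cr = n·P = 3.1 × 73.6 = 228.2 kip = 2.282×10^5 lb
From P_cr = π²EI/(K·L)²:  L = (1/K)·√(π²EI/P_cr) = (1/1)·√(π²×3.00×10^7×0.9682/2.282×10^5)
L = 35.4 in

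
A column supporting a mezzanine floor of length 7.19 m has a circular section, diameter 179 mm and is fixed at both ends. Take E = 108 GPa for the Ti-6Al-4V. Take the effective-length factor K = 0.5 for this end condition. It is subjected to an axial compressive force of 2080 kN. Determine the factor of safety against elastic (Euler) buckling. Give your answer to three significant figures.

I = πd⁴/64 = π×179⁴/64 = 5.039×10^7 mm⁴
I = 5.039×10^7 mm⁴ = 5.039×10^-5 m⁴
Effective length L_e = K·L = 0.5 × 7.19 = 3.595 m
P_cr = π²EI / L_e² = π² × 108×10⁹ × 5.039×10^-5 / 3.595² = 4.156×10^6 N
Factor of safety n = P_cr / P = 4156.3 / 2080 = 2.00

n ≈ 2.00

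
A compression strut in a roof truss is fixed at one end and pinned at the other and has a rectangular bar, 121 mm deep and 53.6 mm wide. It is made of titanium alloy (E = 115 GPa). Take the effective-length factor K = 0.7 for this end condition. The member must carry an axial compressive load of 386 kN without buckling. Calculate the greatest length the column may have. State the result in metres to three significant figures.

L_max ≈ 3.05 m

Buckling occurs about the weak axis: I_min = h·b³/12 with b = 53.6 mm (the shorter side).
I_min = 121×53.6³/12 = 1.553×10^6 mm⁴
I = 1.553×10^-6 m⁴
At the buckling limit P_cr = P = 3.860×10^5 N
From P_cr = π²EI/(K·L)²:  L = (1/K)·√(π²EI/P_cr) = (1/0.7)·√(π²×1.15×10^11×1.553×10^-6/3.860×10^5)
L = 3.05 m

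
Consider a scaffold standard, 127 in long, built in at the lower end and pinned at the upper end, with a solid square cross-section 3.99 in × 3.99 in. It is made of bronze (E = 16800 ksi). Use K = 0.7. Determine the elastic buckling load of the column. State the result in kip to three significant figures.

P_cr ≈ 443 kip

I = a⁴/12 = 3.99⁴/12 = 21.12 in⁴
Effective length L_e = K·L = 0.7 × 127 = 88.90 in
P_cr = π²EI / L_e² = π² × 16800×10³ × 21.12 / 88.90² = 4.431×10^5 lb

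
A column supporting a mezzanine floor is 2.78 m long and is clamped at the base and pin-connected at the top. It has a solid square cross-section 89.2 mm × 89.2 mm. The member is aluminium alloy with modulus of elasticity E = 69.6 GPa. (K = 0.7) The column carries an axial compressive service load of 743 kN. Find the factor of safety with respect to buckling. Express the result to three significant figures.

n ≈ 1.29

I = a⁴/12 = 89.2⁴/12 = 5.276×10^6 mm⁴
I = 5.276×10^6 mm⁴ = 5.276×10^-6 m⁴
Effective length L_e = K·L = 0.7 × 2.78 = 1.946 m
P_cr = π²EI / L_e² = π² × 69.6×10⁹ × 5.276×10^-6 / 1.946² = 9.570×10^5 N
Factor of safety n = P_cr / P = 956.98 / 743 = 1.29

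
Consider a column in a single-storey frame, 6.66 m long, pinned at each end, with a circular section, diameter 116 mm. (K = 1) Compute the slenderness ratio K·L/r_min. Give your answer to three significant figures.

λ ≈ 230

For a solid circle r = d/4 = 116/4 = 29.00 mm
L_e = K·L = 1 × 6.66 m = 6.660 m = 6660.0 mm
λ = L_e / r_min = 6660.0 / 29.00 = 230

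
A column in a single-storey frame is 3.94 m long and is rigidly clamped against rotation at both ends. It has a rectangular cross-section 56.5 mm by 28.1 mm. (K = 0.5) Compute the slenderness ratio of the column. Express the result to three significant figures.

Buckling occurs about the weak axis: I_min = h·b³/12 with b = 28.1 mm (the shorter side).
I_min = 56.5×28.1³/12 = 1.045×10^5 mm⁴
A = 1.588×10^3 mm²;  r_min = √(I/A) = √(1.045×10^5/1.588×10^3) = 8.112 mm
L_e = K·L = 0.5 × 3.94 m = 1.970 m = 1970.0 mm
λ = L_e / r_min = 1970.0 / 8.112 = 243

λ ≈ 243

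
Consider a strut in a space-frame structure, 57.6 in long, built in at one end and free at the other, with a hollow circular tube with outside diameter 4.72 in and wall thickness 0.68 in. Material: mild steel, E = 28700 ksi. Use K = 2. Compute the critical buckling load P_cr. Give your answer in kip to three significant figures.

P_cr ≈ 386 kip

Inner diameter d_i = 4.72 − 2×0.68 = 3.360 in
I = π(d_o⁴ − d_i⁴)/64 = π(4.72⁴ − 3.360⁴)/64 = 18.11 in⁴
Effective length L_e = K·L = 2 × 57.6 = 115.2 in
P_cr = π²EI / L_e² = π² × 28700×10³ × 18.11 / 115.2² = 3.865×10^5 lb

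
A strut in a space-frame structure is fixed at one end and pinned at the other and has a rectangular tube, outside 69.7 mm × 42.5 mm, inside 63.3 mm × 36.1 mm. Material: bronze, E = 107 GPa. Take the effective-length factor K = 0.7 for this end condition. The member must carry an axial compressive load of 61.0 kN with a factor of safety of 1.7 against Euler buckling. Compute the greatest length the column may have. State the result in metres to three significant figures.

Weak-axis I_min = (h_o·b_o³ − h_i·b_i³)/12 with b_o = 42.5, b_i = 36.10 mm (shorter outer/inner sides).
I_min = (69.7×42.5³ − 63.30×36.10³)/12 = 1.977×10^5 mm⁴
I = 1.977×10^-7 m⁴
Required critical load P_cr = n·P = 1.7 × 61.0 = 103.7 kN = 1.037×10^5 N
From P_cr = π²EI/(K·L)²:  L = (1/K)·√(π²EI/P_cr) = (1/0.7)·√(π²×1.07×10^11×1.977×10^-7/1.037×10^5)
L = 2.03 m

L_max ≈ 2.03 m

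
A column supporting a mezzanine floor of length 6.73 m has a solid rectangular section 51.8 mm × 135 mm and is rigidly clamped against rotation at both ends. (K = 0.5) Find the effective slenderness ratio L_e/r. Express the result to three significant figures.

λ ≈ 225

Buckling occurs about the weak axis: I_min = h·b³/12 with b = 51.8 mm (the shorter side).
I_min = 135×51.8³/12 = 1.564×10^6 mm⁴
A = 6.993×10^3 mm²;  r_min = √(I/A) = √(1.564×10^6/6.993×10^3) = 14.95 mm
L_e = K·L = 0.5 × 6.73 m = 3.365 m = 3365.0 mm
λ = L_e / r_min = 3365.0 / 14.95 = 225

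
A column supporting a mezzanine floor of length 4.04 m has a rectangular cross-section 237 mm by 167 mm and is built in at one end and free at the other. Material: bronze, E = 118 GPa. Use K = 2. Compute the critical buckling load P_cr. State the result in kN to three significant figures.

P_cr ≈ 1640 kN

Buckling occurs about the weak axis: I_min = h·b³/12 with b = 167 mm (the shorter side).
I_min = 237×167³/12 = 9.198×10^7 mm⁴
I = 9.198×10^7 mm⁴ = 9.198×10^-5 m⁴
Effective length L_e = K·L = 2 × 4.04 = 8.080 m
P_cr = π²EI / L_e² = π² × 118×10⁹ × 9.198×10^-5 / 8.080² = 1.641×10^6 N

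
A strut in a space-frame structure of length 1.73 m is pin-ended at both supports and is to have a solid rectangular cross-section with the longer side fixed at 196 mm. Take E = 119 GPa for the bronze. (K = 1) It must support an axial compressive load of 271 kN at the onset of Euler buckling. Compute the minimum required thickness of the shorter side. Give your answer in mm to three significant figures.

b ≈ 34.8 mm

L_e = K·L = 1 × 1.73 = 1.730 m
Required I = P_cr·L_e²/(π²E) = 2.710×10^5 × 1.730² / (π² × 1.19×10^11) = 6.906×10^-7 m⁴
I_req = 6.906×10^5 mm⁴
Rectangle, weak axis: I_min = h·b³/12 with h = 196 mm fixed  ⇒  b = (12I/h)^(1/3) = 34.8 mm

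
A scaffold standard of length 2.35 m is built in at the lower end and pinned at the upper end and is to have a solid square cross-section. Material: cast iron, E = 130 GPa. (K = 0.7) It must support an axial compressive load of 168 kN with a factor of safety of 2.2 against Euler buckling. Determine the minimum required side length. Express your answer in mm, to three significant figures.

Required P_cr = n·P = 2.2 × 168 = 369.6 kN
L_e = K·L = 0.7 × 2.35 = 1.645 m
Required I = P_cr·L_e²/(π²E) = 3.696×10^5 × 1.645² / (π² × 1.30×10^11) = 7.795×10^-7 m⁴
I_req = 7.795×10^5 mm⁴
Solid square: I = a⁴/12  ⇒  a = (12I)^(1/4) = (12×7.795×10^5)^(1/4) = 55.3 mm

a ≈ 55.3 mm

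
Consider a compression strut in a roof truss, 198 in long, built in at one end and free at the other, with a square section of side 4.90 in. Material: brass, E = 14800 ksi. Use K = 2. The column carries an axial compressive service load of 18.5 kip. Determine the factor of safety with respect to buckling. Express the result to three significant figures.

n ≈ 2.42

I = a⁴/12 = 4.90⁴/12 = 48.04 in⁴
Effective length L_e = K·L = 2 × 198 = 396.0 in
P_cr = π²EI / L_e² = π² × 14800×10³ × 48.04 / 396.0² = 4.475×10^4 lb
Factor of safety n = P_cr / P = 44.748 / 18.5 = 2.42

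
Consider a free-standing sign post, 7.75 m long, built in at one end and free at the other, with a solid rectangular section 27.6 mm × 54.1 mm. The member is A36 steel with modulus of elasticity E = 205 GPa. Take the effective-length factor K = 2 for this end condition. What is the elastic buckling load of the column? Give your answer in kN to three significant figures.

Buckling occurs about the weak axis: I_min = h·b³/12 with b = 27.6 mm (the shorter side).
I_min = 54.1×27.6³/12 = 9.479×10^4 mm⁴
I = 9.479×10^4 mm⁴ = 9.479×10^-8 m⁴
Effective length L_e = K·L = 2 × 7.75 = 15.50 m
P_cr = π²EI / L_e² = π² × 205×10⁹ × 9.479×10^-8 / 15.50² = 798.2 N

P_cr ≈ 0.798 kN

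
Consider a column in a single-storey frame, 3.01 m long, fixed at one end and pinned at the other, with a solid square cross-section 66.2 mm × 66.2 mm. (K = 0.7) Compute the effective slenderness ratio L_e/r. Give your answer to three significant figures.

For a square r = a/√12 = 66.2/√12 = 19.11 mm
L_e = K·L = 0.7 × 3.01 m = 2.107 m = 2107.0 mm
λ = L_e / r_min = 2107.0 / 19.11 = 110

λ ≈ 110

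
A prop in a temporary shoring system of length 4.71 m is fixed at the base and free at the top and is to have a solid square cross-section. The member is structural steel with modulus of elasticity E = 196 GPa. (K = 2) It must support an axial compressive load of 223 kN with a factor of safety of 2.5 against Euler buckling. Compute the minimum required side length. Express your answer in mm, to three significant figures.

Required P_cr = n·P = 2.5 × 223 = 557.5 kN
L_e = K·L = 2 × 4.71 = 9.420 m
Required I = P_cr·L_e²/(π²E) = 5.575×10^5 × 9.420² / (π² × 1.96×10^11) = 2.557×10^-5 m⁴
I_req = 2.557×10^7 mm⁴
Solid square: I = a⁴/12  ⇒  a = (12I)^(1/4) = (12×2.557×10^7)^(1/4) = 132 mm

a ≈ 132 mm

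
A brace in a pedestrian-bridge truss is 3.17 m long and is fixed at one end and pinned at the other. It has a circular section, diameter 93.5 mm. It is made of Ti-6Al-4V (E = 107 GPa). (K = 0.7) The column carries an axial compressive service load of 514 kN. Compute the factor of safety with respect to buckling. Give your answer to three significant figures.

I = πd⁴/64 = π×93.5⁴/64 = 3.752×10^6 mm⁴
I = 3.752×10^6 mm⁴ = 3.752×10^-6 m⁴
Effective length L_e = K·L = 0.7 × 3.17 = 2.219 m
P_cr = π²EI / L_e² = π² × 107×10⁹ × 3.752×10^-6 / 2.219² = 8.046×10^5 N
Factor of safety n = P_cr / P = 804.61 / 514 = 1.57

n ≈ 1.57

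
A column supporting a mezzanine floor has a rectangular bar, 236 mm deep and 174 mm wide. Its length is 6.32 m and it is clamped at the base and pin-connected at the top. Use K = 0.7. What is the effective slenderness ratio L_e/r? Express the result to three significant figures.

λ ≈ 88.1

Buckling occurs about the weak axis: I_min = h·b³/12 with b = 174 mm (the shorter side).
I_min = 236×174³/12 = 1.036×10^8 mm⁴
A = 4.106×10^4 mm²;  r_min = √(I/A) = √(1.036×10^8/4.106×10^4) = 50.23 mm
L_e = K·L = 0.7 × 6.32 m = 4.424 m = 4424.0 mm
λ = L_e / r_min = 4424.0 / 50.23 = 88.1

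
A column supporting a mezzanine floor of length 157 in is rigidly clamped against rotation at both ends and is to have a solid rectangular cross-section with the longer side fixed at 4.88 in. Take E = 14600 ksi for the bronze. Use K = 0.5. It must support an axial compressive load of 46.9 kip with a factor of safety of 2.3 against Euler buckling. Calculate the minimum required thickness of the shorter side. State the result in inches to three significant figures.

b ≈ 2.25 in

Required P_cr = n·P = 2.3 × 46.9 = 107.9 kip
L_e = K·L = 0.5 × 157 = 78.50 in
Required I = P_cr·L_e²/(π²E) = 1.079×10^5 × 78.50² / (π² × 1.46×10^7) = 4.613 in⁴
Rectangle, weak axis: I_min = h·b³/12 with h = 4.88 in fixed  ⇒  b = (12I/h)^(1/3) = 2.25 in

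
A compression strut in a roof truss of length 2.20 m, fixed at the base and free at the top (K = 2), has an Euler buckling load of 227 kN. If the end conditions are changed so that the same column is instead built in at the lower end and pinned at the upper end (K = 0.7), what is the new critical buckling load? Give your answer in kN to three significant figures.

P_cr ≈ 1850 kN

P_cr ∝ 1/K², so P_cr,new = P_cr,old × (K_old/K_new)² = 227 × (2/0.7)²
= 227 × 8.163 = 1850 kN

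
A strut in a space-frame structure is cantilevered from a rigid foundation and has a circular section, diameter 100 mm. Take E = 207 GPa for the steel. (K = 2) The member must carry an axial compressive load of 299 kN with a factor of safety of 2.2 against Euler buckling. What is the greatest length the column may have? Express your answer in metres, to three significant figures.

I = πd⁴/64 = π×100⁴/64 = 4.909×10^6 mm⁴
I = 4.909×10^-6 m⁴
Required critical load P_cr = n·P = 2.2 × 299 = 657.8 kN = 6.578×10^5 N
From P_cr = π²EI/(K·L)²:  L = (1/K)·√(π²EI/P_cr) = (1/2)·√(π²×2.07×10^11×4.909×10^-6/6.578×10^5)
L = 1.95 m

L_max ≈ 1.95 m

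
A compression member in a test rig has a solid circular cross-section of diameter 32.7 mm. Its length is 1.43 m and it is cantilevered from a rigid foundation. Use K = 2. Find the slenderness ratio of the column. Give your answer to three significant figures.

I = πd⁴/64 = π×32.7⁴/64 = 5.613×10^4 mm⁴
A = 839.8 mm²;  r_min = √(I/A) = √(5.613×10^4/839.8) = 8.175 mm
L_e = K·L = 2 × 1.43 m = 2.860 m = 2860.0 mm
λ = L_e / r_min = 2860.0 / 8.175 = 350

λ ≈ 350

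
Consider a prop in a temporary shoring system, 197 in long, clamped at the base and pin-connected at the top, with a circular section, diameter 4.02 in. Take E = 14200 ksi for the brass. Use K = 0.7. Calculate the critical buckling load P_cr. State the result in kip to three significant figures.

I = πd⁴/64 = π×4.02⁴/64 = 12.82 in⁴
Effective length L_e = K·L = 0.7 × 197 = 137.9 in
P_cr = π²EI / L_e² = π² × 14200×10³ × 12.82 / 137.9² = 9.448×10^4 lb

P_cr ≈ 94.5 kip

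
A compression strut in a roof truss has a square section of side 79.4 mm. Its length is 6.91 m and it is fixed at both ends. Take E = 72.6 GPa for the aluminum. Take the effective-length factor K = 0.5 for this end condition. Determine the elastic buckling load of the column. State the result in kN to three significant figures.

P_cr ≈ 199 kN

I = a⁴/12 = 79.4⁴/12 = 3.312×10^6 mm⁴
I = 3.312×10^6 mm⁴ = 3.312×10^-6 m⁴
Effective length L_e = K·L = 0.5 × 6.91 = 3.455 m
P_cr = π²EI / L_e² = π² × 72.6×10⁹ × 3.312×10^-6 / 3.455² = 1.988×10^5 N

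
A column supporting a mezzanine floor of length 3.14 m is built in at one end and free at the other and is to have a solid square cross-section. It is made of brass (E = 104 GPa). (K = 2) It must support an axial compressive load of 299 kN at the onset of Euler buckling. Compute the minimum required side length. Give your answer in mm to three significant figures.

L_e = K·L = 2 × 3.14 = 6.280 m
Required I = P_cr·L_e²/(π²E) = 2.990×10^5 × 6.280² / (π² × 1.04×10^11) = 1.149×10^-5 m⁴
I_req = 1.149×10^7 mm⁴
Solid square: I = a⁴/12  ⇒  a = (12I)^(1/4) = (12×1.149×10^7)^(1/4) = 108 mm

a ≈ 108 mm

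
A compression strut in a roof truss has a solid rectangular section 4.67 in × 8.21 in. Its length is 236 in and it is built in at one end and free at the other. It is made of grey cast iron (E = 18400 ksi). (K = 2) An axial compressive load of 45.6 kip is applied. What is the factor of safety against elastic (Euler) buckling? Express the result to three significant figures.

n ≈ 1.25

Buckling occurs about the weak axis: I_min = h·b³/12 with b = 4.67 in (the shorter side).
I_min = 8.21×4.67³/12 = 69.68 in⁴
Effective length L_e = K·L = 2 × 236 = 472.0 in
P_cr = π²EI / L_e² = π² × 18400×10³ × 69.68 / 472.0² = 5.680×10^4 lb
Factor of safety n = P_cr / P = 56.800 / 45.6 = 1.25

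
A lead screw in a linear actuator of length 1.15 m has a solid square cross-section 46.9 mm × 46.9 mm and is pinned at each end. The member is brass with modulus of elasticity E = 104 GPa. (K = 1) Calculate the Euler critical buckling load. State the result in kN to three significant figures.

P_cr ≈ 313 kN

I = a⁴/12 = 46.9⁴/12 = 4.032×10^5 mm⁴
I = 4.032×10^5 mm⁴ = 4.032×10^-7 m⁴
Effective length L_e = K·L = 1 × 1.15 = 1.150 m
P_cr = π²EI / L_e² = π² × 104×10⁹ × 4.032×10^-7 / 1.150² = 3.129×10^5 N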